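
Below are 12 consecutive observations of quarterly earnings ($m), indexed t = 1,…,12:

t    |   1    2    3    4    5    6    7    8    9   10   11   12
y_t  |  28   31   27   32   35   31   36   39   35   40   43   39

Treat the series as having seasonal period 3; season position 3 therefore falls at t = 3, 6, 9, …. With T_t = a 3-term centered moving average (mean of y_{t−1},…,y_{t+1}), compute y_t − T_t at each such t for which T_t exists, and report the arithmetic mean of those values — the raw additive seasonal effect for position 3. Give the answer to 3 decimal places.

-3.000

Season position 3 occurs at t = 3, 6, 9 (where T_t is defined).
t=3: T_3 = 30.00000; y_3 − T_3 = 27 − 30.00000 = -3.00000
t=6: T_6 = 34.00000; y_6 − T_6 = 31 − 34.00000 = -3.00000
t=9: T_9 = 38.00000; y_9 − T_9 = 35 − 38.00000 = -3.00000
Mean deviation: (-3.00000 + -3.00000 + -3.00000) / 3 = -3.000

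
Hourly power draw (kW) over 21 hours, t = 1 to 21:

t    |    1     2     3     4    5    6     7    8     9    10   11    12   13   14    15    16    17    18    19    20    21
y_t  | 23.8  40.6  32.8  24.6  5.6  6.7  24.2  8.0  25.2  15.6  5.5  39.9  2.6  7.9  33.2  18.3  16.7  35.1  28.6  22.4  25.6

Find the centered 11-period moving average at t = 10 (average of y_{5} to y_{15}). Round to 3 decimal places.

Sum of periods 5–15: 5.6 + 6.7 + 24.2 + 8.0 + 25.2 + 15.6 + 5.5 + 39.9 + 2.6 + 7.9 + 33.2 = 174.4
Divide by 11: 174.4 / 11 = 15.855

15.855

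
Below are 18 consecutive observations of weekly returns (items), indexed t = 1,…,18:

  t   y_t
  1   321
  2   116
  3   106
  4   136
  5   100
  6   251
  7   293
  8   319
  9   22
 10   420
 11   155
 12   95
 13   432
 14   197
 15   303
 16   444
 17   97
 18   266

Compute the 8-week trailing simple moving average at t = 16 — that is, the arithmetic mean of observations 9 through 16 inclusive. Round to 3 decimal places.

258.500

Sum of periods 9–16: 22 + 420 + 155 + 95 + 432 + 197 + 303 + 444 = 2068
Divide by 8: 2068 / 8 = 258.500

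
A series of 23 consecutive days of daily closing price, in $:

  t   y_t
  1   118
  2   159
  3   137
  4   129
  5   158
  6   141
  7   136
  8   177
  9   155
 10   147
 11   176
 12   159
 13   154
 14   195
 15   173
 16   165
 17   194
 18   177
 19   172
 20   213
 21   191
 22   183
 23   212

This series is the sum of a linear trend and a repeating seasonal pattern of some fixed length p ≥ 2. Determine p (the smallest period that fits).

First differences y_{t+1} − y_t: 41, -22, -8, 29, -17, -5, 41, -22, -8, 29, -17, -5, 41, -22, …
The difference pattern repeats every 6 terms and not for any smaller step, so p = 6.

6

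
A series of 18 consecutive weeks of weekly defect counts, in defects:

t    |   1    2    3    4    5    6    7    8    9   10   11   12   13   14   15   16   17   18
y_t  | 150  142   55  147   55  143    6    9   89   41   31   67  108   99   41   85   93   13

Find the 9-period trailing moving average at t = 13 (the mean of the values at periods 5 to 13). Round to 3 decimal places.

61.000

Sum of periods 5–13: 55 + 143 + 6 + 9 + 89 + 41 + 31 + 67 + 108 = 549
Divide by 9: 549 / 9 = 61.000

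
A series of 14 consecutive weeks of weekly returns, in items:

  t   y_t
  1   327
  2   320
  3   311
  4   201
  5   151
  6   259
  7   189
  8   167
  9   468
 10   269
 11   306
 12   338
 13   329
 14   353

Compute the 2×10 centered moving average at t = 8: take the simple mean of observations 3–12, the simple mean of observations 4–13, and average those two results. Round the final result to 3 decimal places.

Sum over 3–12: 311 + 201 + 151 + 259 + 189 + 167 + 468 + 269 + 306 + 338 = 2659
Sum over 4–13: 201 + 151 + 259 + 189 + 167 + 468 + 269 + 306 + 338 + 329 = 2677
CMA at t=8 = (2659 + 2677) / (2·10) = 5336 / 20 = 266.800

266.800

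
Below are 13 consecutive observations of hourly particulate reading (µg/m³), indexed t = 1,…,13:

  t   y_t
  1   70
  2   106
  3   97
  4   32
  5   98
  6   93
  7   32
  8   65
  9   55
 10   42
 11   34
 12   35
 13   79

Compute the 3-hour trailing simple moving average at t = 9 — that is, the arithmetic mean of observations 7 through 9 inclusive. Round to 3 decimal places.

50.667

Sum of periods 7–9: 32 + 65 + 55 = 152
Divide by 3: 152 / 3 = 50.667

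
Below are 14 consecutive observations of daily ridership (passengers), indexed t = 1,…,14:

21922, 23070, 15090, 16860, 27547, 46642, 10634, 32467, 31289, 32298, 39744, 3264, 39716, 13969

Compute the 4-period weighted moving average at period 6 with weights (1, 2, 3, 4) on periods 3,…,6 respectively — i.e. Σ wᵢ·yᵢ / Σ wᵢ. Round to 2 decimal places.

31801.90

Weighted sum: 1·15090 + 2·16860 + 3·27547 + 4·46642 = 15090 + 33720 + 82641 + 186568 = 318019
Weight total: 1 + 2 + 3 + 4 = 10
WMA = 318019 / 10 = 31801.90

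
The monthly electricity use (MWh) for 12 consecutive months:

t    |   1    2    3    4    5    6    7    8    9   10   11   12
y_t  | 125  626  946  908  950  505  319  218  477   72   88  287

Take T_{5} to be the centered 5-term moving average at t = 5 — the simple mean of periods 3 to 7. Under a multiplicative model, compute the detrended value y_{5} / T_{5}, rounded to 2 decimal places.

Trend T_5 = (946 + 908 + 950 + 505 + 319) / 5 = 3628/5 = 725.6000
Ratio to trend: 950 / 725.6000 = 1.31

1.31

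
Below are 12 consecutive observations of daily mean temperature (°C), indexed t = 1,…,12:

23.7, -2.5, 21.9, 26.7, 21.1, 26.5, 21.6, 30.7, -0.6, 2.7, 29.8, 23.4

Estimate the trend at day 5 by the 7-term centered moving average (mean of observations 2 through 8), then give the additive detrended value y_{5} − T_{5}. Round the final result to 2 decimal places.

0.24

Trend T_5 = ((-2.5) + 21.9 + 26.7 + 21.1 + 26.5 + 21.6 + 30.7) / 7 = 146.0/7 = 20.8571
Detrended value: 21.1 − 20.8571 = 0.24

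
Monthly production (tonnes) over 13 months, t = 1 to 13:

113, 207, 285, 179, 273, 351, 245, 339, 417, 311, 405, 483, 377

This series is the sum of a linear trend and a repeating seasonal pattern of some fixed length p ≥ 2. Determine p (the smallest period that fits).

3

First differences y_{t+1} − y_t: 94, 78, -106, 94, 78, -106, 94, 78, …
The difference pattern repeats every 3 terms and not for any smaller step, so p = 3.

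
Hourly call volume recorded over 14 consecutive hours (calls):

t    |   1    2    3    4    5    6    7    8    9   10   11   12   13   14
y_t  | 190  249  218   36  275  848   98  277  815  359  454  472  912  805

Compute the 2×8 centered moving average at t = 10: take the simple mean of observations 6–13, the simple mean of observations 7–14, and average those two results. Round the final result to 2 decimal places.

Sum over 6–13: 848 + 98 + 277 + 815 + 359 + 454 + 472 + 912 = 4235
Sum over 7–14: 98 + 277 + 815 + 359 + 454 + 472 + 912 + 805 = 4192
CMA at t=10 = (4235 + 4192) / (2·8) = 8427 / 16 = 526.69

526.69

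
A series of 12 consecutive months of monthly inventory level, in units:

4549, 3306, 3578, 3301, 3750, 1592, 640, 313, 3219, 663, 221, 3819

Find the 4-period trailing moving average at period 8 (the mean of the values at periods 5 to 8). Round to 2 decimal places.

1573.75

Sum of periods 5–8: 3750 + 1592 + 640 + 313 = 6295
Divide by 4: 6295 / 4 = 1573.75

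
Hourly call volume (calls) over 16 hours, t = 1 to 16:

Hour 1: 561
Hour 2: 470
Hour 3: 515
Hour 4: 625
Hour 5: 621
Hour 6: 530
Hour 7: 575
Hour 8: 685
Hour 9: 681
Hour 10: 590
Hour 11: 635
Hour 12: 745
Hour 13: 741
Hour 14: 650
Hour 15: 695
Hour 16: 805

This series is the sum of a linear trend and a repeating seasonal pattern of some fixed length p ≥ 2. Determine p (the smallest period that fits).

4

First differences y_{t+1} − y_t: -91, 45, 110, -4, -91, 45, 110, -4, -91, 45, …
The difference pattern repeats every 4 terms and not for any smaller step, so p = 4.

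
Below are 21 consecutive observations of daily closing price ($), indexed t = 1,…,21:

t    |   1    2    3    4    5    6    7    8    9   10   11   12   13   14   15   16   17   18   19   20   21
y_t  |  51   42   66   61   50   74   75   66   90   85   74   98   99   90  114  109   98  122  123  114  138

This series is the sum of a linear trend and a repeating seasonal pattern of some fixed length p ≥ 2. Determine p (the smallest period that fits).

First differences y_{t+1} − y_t: -9, 24, -5, -11, 24, 1, -9, 24, -5, -11, 24, 1, -9, 24, …
The difference pattern repeats every 6 terms and not for any smaller step, so p = 6.

6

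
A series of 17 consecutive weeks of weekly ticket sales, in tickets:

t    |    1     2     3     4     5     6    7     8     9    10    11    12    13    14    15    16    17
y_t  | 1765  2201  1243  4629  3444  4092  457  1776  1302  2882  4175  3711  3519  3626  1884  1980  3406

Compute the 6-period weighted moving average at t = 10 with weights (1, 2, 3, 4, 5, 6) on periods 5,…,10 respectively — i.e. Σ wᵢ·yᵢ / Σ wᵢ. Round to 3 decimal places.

2090.714

Weighted sum: 1·3444 + 2·4092 + 3·457 + 4·1776 + 5·1302 + 6·2882 = 3444 + 8184 + 1371 + 7104 + 6510 + 17292 = 43905
Weight total: 1 + 2 + 3 + 4 + 5 + 6 = 21
WMA = 43905 / 21 = 2090.714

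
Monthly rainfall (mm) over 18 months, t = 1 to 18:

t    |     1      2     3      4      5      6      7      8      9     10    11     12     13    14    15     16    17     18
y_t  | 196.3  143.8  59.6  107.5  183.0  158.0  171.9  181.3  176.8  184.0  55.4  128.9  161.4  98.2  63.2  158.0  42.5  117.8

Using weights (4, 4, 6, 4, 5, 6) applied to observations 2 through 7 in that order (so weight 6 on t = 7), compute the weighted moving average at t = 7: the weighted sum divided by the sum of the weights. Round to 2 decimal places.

Weighted sum: 4·143.8 + 4·59.6 + 6·107.5 + 4·183.0 + 5·158.0 + 6·171.9 = 575.2 + 238.4 + 645.0 + 732.0 + 790.0 + 1031.4 = 4012.0
Weight total: 4 + 4 + 6 + 4 + 5 + 6 = 29
WMA = 4012.0 / 29 = 138.34

138.34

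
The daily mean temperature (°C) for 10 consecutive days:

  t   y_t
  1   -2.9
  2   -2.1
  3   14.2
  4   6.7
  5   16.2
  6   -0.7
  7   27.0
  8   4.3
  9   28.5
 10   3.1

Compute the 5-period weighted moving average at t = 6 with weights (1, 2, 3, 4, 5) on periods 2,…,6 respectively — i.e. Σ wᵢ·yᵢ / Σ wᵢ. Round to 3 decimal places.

7.180

Weighted sum: 1·-2.1 + 2·14.2 + 3·6.7 + 4·16.2 + 5·-0.7 = -2.1 + 28.4 + 20.1 + 64.8 + -3.5 = 107.7
Weight total: 1 + 2 + 3 + 4 + 5 = 15
WMA = 107.7 / 15 = 7.180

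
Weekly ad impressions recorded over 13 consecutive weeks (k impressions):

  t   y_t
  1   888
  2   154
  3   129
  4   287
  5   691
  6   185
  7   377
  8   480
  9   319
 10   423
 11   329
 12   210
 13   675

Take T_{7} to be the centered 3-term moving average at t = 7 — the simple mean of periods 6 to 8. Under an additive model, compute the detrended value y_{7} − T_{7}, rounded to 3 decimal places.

Trend T_7 = (185 + 377 + 480) / 3 = 1042/3 = 347.33333
Detrended value: 377 − 347.33333 = 29.667

29.667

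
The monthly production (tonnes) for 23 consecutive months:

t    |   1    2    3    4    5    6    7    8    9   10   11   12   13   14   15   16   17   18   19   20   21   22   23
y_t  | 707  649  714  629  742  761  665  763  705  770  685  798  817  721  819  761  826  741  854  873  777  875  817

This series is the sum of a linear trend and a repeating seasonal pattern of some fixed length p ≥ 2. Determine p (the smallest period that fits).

First differences y_{t+1} − y_t: -58, 65, -85, 113, 19, -96, 98, -58, 65, -85, 113, 19, -96, 98, -58, 65, …
The difference pattern repeats every 7 terms and not for any smaller step, so p = 7.

7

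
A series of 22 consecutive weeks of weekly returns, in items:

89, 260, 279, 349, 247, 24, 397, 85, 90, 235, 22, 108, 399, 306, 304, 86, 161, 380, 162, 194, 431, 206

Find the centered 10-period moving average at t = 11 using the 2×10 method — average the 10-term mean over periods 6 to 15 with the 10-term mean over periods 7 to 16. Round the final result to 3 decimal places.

Sum over 6–15: 24 + 397 + 85 + 90 + 235 + 22 + 108 + 399 + 306 + 304 = 1970
Sum over 7–16: 397 + 85 + 90 + 235 + 22 + 108 + 399 + 306 + 304 + 86 = 2032
CMA at t=11 = (1970 + 2032) / (2·10) = 4002 / 20 = 200.100

200.100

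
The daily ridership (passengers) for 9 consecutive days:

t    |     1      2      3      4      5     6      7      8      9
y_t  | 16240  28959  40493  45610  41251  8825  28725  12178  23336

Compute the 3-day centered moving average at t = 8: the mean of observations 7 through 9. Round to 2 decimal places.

Sum of periods 7–9: 28725 + 12178 + 23336 = 64239
Divide by 3: 64239 / 3 = 21413.00

21413.00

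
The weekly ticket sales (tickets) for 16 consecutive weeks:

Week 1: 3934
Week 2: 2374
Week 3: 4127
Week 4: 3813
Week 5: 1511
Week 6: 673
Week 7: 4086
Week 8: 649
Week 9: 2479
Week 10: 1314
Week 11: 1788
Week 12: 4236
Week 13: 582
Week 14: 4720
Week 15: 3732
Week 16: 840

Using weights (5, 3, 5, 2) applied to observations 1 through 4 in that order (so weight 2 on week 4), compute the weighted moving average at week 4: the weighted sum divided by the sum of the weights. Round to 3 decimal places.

Weighted sum: 5·3934 + 3·2374 + 5·4127 + 2·3813 = 19670 + 7122 + 20635 + 7626 = 55053
Weight total: 5 + 3 + 5 + 2 = 15
WMA = 55053 / 15 = 3670.200

3670.200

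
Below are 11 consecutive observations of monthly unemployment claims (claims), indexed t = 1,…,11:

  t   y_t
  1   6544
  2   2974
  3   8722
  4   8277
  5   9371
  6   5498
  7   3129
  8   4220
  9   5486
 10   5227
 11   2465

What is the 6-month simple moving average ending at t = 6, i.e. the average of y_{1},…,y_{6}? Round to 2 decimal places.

6897.67

Sum of periods 1–6: 6544 + 2974 + 8722 + 8277 + 9371 + 5498 = 41386
Divide by 6: 41386 / 6 = 6897.67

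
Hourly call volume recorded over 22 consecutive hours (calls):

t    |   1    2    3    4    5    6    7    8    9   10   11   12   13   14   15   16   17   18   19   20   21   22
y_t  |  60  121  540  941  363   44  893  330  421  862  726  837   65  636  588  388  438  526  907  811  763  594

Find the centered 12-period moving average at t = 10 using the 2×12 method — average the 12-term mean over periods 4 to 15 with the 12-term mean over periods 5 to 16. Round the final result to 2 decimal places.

535.79

Sum over 4–15: 941 + 363 + 44 + 893 + 330 + 421 + 862 + 726 + 837 + 65 + 636 + 588 = 6706
Sum over 5–16: 363 + 44 + 893 + 330 + 421 + 862 + 726 + 837 + 65 + 636 + 588 + 388 = 6153
CMA at t=10 = (6706 + 6153) / (2·12) = 12859 / 24 = 535.79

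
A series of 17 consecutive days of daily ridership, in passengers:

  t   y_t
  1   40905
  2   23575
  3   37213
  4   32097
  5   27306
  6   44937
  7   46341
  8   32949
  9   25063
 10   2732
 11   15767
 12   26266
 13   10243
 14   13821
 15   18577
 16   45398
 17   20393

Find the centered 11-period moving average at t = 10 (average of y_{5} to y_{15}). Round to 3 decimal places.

Sum of periods 5–15: 27306 + 44937 + 46341 + 32949 + 25063 + 2732 + 15767 + 26266 + 10243 + 13821 + 18577 = 264002
Divide by 11: 264002 / 11 = 24000.182

24000.182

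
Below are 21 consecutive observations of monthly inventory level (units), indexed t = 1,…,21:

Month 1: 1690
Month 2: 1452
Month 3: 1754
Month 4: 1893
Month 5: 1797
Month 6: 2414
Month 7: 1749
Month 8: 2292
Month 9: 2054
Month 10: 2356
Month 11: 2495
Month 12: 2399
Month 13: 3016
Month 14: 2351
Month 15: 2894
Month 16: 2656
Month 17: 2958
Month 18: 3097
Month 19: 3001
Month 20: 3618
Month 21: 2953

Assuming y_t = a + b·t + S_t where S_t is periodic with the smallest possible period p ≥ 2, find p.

First differences y_{t+1} − y_t: -238, 302, 139, -96, 617, -665, 543, -238, 302, 139, -96, 617, -665, 543, -238, 302, …
The difference pattern repeats every 7 terms and not for any smaller step, so p = 7.

7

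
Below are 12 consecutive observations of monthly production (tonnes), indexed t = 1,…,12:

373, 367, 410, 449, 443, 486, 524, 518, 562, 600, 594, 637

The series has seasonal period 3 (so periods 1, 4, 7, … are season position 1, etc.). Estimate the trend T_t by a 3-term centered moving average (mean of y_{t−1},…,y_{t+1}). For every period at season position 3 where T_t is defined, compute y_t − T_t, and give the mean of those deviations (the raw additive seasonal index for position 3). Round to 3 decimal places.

Season position 3 occurs at t = 3, 6, 9 (where T_t is defined).
t=3: T_3 = 408.66667; y_3 − T_3 = 410 − 408.66667 = 1.33333
t=6: T_6 = 484.33333; y_6 − T_6 = 486 − 484.33333 = 1.66667
t=9: T_9 = 560.00000; y_9 − T_9 = 562 − 560.00000 = 2.00000
Mean deviation: (1.33333 + 1.66667 + 2.00000) / 3 = 1.667

1.667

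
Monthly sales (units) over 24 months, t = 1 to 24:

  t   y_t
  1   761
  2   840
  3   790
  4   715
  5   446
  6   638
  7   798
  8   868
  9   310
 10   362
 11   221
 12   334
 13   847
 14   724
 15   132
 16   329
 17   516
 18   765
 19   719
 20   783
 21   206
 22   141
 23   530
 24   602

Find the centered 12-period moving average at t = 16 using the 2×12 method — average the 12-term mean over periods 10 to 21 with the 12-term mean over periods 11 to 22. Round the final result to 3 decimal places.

Sum over 10–21: 362 + 221 + 334 + 847 + 724 + 132 + 329 + 516 + 765 + 719 + 783 + 206 = 5938
Sum over 11–22: 221 + 334 + 847 + 724 + 132 + 329 + 516 + 765 + 719 + 783 + 206 + 141 = 5717
CMA at t=16 = (5938 + 5717) / (2·12) = 11655 / 24 = 485.625

485.625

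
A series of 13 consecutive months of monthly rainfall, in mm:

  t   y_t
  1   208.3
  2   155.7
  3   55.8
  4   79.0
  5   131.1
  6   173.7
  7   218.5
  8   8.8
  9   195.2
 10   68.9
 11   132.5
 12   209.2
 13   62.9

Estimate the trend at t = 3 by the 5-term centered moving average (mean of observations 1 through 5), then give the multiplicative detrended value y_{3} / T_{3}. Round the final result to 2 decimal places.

Trend T_3 = (208.3 + 155.7 + 55.8 + 79.0 + 131.1) / 5 = 629.9/5 = 125.9800
Ratio to trend: 55.8 / 125.9800 = 0.44

0.44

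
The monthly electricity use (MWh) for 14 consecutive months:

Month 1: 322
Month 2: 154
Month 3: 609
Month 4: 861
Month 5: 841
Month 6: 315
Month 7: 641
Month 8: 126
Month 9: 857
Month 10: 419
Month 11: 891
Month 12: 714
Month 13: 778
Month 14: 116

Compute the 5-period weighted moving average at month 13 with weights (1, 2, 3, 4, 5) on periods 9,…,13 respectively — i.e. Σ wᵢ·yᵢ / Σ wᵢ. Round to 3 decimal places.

Weighted sum: 1·857 + 2·419 + 3·891 + 4·714 + 5·778 = 857 + 838 + 2673 + 2856 + 3890 = 11114
Weight total: 1 + 2 + 3 + 4 + 5 = 15
WMA = 11114 / 15 = 740.933

740.933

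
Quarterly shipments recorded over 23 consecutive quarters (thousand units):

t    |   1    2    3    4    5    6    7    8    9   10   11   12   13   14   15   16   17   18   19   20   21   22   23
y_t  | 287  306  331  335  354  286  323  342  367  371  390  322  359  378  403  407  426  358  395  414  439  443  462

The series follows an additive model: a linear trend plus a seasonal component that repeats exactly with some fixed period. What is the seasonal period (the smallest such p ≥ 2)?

6

First differences y_{t+1} − y_t: 19, 25, 4, 19, -68, 37, 19, 25, 4, 19, -68, 37, 19, 25, …
The difference pattern repeats every 6 terms and not for any smaller step, so p = 6.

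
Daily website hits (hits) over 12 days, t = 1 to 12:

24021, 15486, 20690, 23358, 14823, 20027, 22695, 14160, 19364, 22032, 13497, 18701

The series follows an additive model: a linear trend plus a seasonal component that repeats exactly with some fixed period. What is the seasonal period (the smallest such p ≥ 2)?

3

First differences y_{t+1} − y_t: -8535, 5204, 2668, -8535, 5204, 2668, -8535, 5204, …
The difference pattern repeats every 3 terms and not for any smaller step, so p = 3.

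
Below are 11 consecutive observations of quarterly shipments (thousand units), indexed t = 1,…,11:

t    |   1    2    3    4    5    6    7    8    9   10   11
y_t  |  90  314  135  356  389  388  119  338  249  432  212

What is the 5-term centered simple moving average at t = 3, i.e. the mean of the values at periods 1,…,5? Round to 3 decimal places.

256.800

Sum of periods 1–5: 90 + 314 + 135 + 356 + 389 = 1284
Divide by 5: 1284 / 5 = 256.800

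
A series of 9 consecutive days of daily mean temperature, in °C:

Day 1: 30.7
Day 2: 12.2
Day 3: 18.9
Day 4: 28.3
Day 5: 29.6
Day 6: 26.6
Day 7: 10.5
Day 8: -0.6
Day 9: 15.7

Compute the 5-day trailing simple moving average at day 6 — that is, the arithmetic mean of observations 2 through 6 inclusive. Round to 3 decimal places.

Sum of periods 2–6: 12.2 + 18.9 + 28.3 + 29.6 + 26.6 = 115.6
Divide by 5: 115.6 / 5 = 23.120

23.120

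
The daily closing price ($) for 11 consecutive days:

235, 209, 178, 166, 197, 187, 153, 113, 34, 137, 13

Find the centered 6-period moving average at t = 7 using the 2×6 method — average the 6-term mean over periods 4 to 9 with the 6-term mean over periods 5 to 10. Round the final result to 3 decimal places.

Sum over 4–9: 166 + 197 + 187 + 153 + 113 + 34 = 850
Sum over 5–10: 197 + 187 + 153 + 113 + 34 + 137 = 821
CMA at t=7 = (850 + 821) / (2·6) = 1671 / 12 = 139.250

139.250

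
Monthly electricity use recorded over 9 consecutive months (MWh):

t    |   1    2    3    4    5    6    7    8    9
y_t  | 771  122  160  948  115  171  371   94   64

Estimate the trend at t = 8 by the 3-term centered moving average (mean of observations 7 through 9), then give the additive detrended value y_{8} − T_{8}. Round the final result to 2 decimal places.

Trend T_8 = (371 + 94 + 64) / 3 = 529/3 = 176.3333
Detrended value: 94 − 176.3333 = -82.33

-82.33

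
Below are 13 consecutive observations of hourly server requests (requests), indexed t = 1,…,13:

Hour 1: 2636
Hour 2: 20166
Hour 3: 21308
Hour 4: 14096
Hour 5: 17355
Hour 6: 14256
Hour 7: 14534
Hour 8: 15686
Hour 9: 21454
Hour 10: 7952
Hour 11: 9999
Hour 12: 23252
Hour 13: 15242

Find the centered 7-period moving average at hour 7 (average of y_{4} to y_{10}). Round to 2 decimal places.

Sum of periods 4–10: 14096 + 17355 + 14256 + 14534 + 15686 + 21454 + 7952 = 105333
Divide by 7: 105333 / 7 = 15047.57

15047.57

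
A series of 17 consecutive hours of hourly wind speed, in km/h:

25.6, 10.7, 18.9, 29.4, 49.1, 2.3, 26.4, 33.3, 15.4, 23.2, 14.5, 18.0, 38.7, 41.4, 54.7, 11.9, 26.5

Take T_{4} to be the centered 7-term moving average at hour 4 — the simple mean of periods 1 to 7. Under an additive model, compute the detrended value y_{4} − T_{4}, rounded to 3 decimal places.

Trend T_4 = (25.6 + 10.7 + 18.9 + 29.4 + 49.1 + 2.3 + 26.4) / 7 = 162.4/7 = 23.20000
Detrended value: 29.4 − 23.20000 = 6.200

6.200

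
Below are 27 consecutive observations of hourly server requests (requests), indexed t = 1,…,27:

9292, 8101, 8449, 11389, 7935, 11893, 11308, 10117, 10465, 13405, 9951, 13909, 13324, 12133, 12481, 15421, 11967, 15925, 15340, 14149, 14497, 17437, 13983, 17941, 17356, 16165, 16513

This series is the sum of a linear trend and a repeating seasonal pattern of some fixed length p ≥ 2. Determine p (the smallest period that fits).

First differences y_{t+1} − y_t: -1191, 348, 2940, -3454, 3958, -585, -1191, 348, 2940, -3454, 3958, -585, -1191, 348, …
The difference pattern repeats every 6 terms and not for any smaller step, so p = 6.

6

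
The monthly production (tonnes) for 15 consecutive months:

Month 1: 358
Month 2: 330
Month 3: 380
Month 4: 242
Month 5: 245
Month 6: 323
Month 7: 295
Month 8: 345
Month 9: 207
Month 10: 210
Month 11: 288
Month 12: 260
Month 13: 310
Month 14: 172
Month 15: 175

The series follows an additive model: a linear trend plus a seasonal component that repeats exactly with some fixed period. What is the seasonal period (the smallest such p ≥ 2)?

5

First differences y_{t+1} − y_t: -28, 50, -138, 3, 78, -28, 50, -138, 3, 78, -28, 50, …
The difference pattern repeats every 5 terms and not for any smaller step, so p = 5.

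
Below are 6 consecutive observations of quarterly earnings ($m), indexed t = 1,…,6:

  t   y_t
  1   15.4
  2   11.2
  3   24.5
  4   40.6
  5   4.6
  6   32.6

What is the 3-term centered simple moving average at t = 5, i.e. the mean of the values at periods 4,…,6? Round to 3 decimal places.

Sum of periods 4–6: 40.6 + 4.6 + 32.6 = 77.8
Divide by 3: 77.8 / 3 = 25.933

25.933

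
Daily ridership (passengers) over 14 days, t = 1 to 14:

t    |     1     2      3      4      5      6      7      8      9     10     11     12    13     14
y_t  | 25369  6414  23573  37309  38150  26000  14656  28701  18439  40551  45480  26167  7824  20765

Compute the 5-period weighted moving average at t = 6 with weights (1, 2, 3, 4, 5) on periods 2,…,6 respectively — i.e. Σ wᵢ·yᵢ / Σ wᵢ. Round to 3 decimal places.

29872.467

Weighted sum: 1·6414 + 2·23573 + 3·37309 + 4·38150 + 5·26000 = 6414 + 47146 + 111927 + 152600 + 130000 = 448087
Weight total: 1 + 2 + 3 + 4 + 5 = 15
WMA = 448087 / 15 = 29872.467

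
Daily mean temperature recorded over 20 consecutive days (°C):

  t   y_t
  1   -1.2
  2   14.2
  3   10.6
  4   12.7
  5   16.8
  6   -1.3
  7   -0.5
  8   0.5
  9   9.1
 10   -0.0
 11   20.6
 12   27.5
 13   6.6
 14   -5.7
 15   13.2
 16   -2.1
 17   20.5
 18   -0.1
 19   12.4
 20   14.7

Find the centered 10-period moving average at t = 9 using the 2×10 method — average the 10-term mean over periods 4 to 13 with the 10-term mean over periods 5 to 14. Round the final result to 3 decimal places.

Sum over 4–13: 12.7 + 16.8 + (-1.3) + (-0.5) + 0.5 + 9.1 + (-0.0) + 20.6 + 27.5 + 6.6 = 92.0
Sum over 5–14: 16.8 + (-1.3) + (-0.5) + 0.5 + 9.1 + (-0.0) + 20.6 + 27.5 + 6.6 + (-5.7) = 73.6
CMA at t=9 = (92.0 + 73.6) / (2·10) = 165.6 / 20 = 8.280

8.280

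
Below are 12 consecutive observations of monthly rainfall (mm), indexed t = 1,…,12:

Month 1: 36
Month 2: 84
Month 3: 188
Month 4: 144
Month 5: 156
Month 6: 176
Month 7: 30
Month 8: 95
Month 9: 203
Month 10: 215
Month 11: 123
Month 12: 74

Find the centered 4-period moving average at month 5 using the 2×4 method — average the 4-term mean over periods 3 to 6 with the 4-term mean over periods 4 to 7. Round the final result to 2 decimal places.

Sum over 3–6: 188 + 144 + 156 + 176 = 664
Sum over 4–7: 144 + 156 + 176 + 30 = 506
CMA at t=5 = (664 + 506) / (2·4) = 1170 / 8 = 146.25

146.25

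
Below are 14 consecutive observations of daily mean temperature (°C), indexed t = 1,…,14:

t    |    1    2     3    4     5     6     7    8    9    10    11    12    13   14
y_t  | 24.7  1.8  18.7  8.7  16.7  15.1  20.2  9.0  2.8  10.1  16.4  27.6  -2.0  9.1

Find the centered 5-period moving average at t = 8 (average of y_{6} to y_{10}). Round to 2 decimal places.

Sum of periods 6–10: 15.1 + 20.2 + 9.0 + 2.8 + 10.1 = 57.2
Divide by 5: 57.2 / 5 = 11.44

11.44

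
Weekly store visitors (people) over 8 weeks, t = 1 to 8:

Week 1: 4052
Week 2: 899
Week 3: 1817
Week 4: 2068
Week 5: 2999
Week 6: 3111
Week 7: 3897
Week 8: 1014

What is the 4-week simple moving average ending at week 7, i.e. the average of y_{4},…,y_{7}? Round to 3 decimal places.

3018.750

Sum of periods 4–7: 2068 + 2999 + 3111 + 3897 = 12075
Divide by 4: 12075 / 4 = 3018.750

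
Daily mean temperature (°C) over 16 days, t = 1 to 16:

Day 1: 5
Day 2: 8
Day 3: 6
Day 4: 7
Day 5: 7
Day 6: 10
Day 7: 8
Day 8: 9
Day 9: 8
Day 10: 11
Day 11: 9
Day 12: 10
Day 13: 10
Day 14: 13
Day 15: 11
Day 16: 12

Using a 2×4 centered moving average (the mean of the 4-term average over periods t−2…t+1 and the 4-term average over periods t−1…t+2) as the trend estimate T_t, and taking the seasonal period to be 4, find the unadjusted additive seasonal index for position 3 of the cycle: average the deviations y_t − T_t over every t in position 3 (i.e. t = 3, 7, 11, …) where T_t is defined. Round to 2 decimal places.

Season position 3 occurs at t = 3, 7, 11 (where T_t is defined).
t=3: T_3 = 6.7500; y_3 − T_3 = 6 − 6.7500 = -0.7500
t=7: T_7 = 8.6250; y_7 − T_7 = 8 − 8.6250 = -0.6250
t=11: T_11 = 9.7500; y_11 − T_11 = 9 − 9.7500 = -0.7500
Mean deviation: (-0.7500 + -0.6250 + -0.7500) / 3 = -0.71

-0.71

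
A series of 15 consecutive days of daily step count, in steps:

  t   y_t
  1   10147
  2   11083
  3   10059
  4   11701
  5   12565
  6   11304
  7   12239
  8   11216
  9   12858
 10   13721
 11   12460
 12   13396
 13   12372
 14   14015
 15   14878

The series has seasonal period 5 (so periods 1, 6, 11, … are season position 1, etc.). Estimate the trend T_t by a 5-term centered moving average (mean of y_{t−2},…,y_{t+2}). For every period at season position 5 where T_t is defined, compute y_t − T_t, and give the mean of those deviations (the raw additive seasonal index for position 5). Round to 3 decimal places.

991.100

Season position 5 occurs at t = 5, 10 (where T_t is defined).
t=5: T_5 = 11573.60000; y_5 − T_5 = 12565 − 11573.60000 = 991.40000
t=10: T_10 = 12730.20000; y_10 − T_10 = 13721 − 12730.20000 = 990.80000
Mean deviation: (991.40000 + 990.80000) / 2 = 991.100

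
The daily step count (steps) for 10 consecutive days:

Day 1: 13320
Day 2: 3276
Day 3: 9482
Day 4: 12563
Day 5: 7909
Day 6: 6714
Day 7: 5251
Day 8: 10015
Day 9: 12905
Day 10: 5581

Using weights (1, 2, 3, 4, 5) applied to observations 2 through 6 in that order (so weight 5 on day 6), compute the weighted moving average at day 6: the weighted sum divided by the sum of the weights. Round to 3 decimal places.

8342.333

Weighted sum: 1·3276 + 2·9482 + 3·12563 + 4·7909 + 5·6714 = 3276 + 18964 + 37689 + 31636 + 33570 = 125135
Weight total: 1 + 2 + 3 + 4 + 5 = 15
WMA = 125135 / 15 = 8342.333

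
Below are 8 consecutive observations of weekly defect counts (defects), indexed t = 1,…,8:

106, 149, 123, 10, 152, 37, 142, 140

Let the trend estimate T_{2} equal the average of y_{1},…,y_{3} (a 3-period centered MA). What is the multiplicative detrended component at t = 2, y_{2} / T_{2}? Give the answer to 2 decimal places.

Trend T_2 = (106 + 149 + 123) / 3 = 378/3 = 126.0000
Ratio to trend: 149 / 126.0000 = 1.18

1.18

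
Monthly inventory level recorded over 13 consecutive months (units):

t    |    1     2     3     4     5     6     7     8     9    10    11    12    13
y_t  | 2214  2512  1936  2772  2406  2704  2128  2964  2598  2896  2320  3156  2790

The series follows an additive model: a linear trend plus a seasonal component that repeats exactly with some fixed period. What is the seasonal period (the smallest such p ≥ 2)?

First differences y_{t+1} − y_t: 298, -576, 836, -366, 298, -576, 836, -366, 298, -576, …
The difference pattern repeats every 4 terms and not for any smaller step, so p = 4.

4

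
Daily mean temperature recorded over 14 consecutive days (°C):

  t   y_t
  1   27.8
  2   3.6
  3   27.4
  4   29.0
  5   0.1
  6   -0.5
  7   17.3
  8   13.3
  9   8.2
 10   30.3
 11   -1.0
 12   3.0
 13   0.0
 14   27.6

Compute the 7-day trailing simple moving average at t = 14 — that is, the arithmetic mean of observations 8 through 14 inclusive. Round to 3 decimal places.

11.629

Sum of periods 8–14: 13.3 + 8.2 + 30.3 + (-1.0) + 3.0 + 0.0 + 27.6 = 81.4
Divide by 7: 81.4 / 7 = 11.629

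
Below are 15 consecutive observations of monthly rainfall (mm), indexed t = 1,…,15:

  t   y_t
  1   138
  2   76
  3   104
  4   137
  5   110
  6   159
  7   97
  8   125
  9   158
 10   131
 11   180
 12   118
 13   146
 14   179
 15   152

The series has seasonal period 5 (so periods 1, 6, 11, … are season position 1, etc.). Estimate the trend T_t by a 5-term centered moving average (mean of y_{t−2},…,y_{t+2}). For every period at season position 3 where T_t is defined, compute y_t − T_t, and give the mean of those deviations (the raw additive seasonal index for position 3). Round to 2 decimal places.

-9.00

Season position 3 occurs at t = 3, 8, 13 (where T_t is defined).
t=3: T_3 = 113.0000; y_3 − T_3 = 104 − 113.0000 = -9.0000
t=8: T_8 = 134.0000; y_8 − T_8 = 125 − 134.0000 = -9.0000
t=13: T_13 = 155.0000; y_13 − T_13 = 146 − 155.0000 = -9.0000
Mean deviation: (-9.0000 + -9.0000 + -9.0000) / 3 = -9.00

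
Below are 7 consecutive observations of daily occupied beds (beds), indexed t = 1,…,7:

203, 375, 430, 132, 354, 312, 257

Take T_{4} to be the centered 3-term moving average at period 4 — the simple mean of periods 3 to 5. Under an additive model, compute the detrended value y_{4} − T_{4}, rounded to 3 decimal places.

Trend T_4 = (430 + 132 + 354) / 3 = 916/3 = 305.33333
Detrended value: 132 − 305.33333 = -173.333

-173.333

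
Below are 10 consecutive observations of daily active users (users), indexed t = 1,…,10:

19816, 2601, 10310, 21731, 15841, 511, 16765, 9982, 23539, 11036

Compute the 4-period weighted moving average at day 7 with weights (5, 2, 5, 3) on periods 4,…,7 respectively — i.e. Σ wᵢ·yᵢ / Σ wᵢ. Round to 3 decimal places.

12879.133

Weighted sum: 5·21731 + 2·15841 + 5·511 + 3·16765 = 108655 + 31682 + 2555 + 50295 = 193187
Weight total: 5 + 2 + 5 + 3 = 15
WMA = 193187 / 15 = 12879.133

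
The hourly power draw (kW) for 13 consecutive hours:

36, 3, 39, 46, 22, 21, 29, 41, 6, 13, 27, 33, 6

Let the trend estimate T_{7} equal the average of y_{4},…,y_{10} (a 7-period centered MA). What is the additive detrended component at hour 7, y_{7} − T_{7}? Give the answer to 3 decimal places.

Trend T_7 = (46 + 22 + 21 + 29 + 41 + 6 + 13) / 7 = 178/7 = 25.42857
Detrended value: 29 − 25.42857 = 3.571

3.571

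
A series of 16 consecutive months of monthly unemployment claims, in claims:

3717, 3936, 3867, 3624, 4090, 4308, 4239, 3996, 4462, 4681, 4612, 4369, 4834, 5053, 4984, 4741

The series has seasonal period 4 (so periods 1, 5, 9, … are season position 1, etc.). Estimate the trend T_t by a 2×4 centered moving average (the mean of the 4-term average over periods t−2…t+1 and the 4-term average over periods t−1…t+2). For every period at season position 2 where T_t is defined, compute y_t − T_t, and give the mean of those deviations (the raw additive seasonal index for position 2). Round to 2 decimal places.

196.46

Season position 2 occurs at t = 6, 10, 14 (where T_t is defined).
t=6: T_6 = 4111.7500; y_6 − T_6 = 4308 − 4111.7500 = 196.2500
t=10: T_10 = 4484.3750; y_10 − T_10 = 4681 − 4484.3750 = 196.6250
t=14: T_14 = 4856.5000; y_14 − T_14 = 5053 − 4856.5000 = 196.5000
Mean deviation: (196.2500 + 196.6250 + 196.5000) / 3 = 196.46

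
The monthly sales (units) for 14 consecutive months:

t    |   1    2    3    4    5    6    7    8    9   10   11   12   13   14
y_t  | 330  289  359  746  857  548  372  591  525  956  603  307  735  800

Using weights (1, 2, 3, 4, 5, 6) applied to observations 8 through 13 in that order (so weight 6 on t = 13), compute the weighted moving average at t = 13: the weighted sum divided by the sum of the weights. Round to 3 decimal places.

Weighted sum: 1·591 + 2·525 + 3·956 + 4·603 + 5·307 + 6·735 = 591 + 1050 + 2868 + 2412 + 1535 + 4410 = 12866
Weight total: 1 + 2 + 3 + 4 + 5 + 6 = 21
WMA = 12866 / 21 = 612.667

612.667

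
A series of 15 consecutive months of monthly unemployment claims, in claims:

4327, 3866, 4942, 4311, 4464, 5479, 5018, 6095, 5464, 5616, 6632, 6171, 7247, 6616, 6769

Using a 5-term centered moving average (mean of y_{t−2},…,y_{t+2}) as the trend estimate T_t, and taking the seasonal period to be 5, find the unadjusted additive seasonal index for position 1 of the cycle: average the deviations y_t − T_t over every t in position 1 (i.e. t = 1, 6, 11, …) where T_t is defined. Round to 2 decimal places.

Season position 1 occurs at t = 6, 11 (where T_t is defined).
t=6: T_6 = 5073.4000; y_6 − T_6 = 5479 − 5073.4000 = 405.6000
t=11: T_11 = 6226.0000; y_11 − T_11 = 6632 − 6226.0000 = 406.0000
Mean deviation: (405.6000 + 406.0000) / 2 = 405.80

405.80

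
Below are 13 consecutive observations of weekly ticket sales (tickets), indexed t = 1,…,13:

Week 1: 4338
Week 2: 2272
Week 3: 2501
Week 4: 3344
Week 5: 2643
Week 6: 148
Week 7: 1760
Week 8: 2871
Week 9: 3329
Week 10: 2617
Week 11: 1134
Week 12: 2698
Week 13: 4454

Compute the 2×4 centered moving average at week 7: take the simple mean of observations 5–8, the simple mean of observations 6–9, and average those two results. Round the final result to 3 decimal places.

1941.250

Sum over 5–8: 2643 + 148 + 1760 + 2871 = 7422
Sum over 6–9: 148 + 1760 + 2871 + 3329 = 8108
CMA at t=7 = (7422 + 8108) / (2·4) = 15530 / 8 = 1941.250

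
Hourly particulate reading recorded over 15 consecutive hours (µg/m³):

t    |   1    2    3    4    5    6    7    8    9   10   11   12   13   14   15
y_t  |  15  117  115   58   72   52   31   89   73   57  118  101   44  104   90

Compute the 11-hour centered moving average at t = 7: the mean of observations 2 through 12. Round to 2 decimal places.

Sum of periods 2–12: 117 + 115 + 58 + 72 + 52 + 31 + 89 + 73 + 57 + 118 + 101 = 883
Divide by 11: 883 / 11 = 80.27

80.27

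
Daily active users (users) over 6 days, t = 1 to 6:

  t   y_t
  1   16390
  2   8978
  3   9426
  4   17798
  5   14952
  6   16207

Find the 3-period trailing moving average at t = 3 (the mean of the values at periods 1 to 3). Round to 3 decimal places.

11598.000

Sum of periods 1–3: 16390 + 8978 + 9426 = 34794
Divide by 3: 34794 / 3 = 11598.000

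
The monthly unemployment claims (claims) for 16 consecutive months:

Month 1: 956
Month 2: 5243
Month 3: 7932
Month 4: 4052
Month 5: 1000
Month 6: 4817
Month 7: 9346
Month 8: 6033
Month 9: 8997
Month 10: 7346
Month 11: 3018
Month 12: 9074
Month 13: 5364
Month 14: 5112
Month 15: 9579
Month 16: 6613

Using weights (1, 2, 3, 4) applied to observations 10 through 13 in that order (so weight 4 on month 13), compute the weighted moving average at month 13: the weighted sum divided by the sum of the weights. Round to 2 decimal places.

Weighted sum: 1·7346 + 2·3018 + 3·9074 + 4·5364 = 7346 + 6036 + 27222 + 21456 = 62060
Weight total: 1 + 2 + 3 + 4 = 10
WMA = 62060 / 10 = 6206.00

6206.00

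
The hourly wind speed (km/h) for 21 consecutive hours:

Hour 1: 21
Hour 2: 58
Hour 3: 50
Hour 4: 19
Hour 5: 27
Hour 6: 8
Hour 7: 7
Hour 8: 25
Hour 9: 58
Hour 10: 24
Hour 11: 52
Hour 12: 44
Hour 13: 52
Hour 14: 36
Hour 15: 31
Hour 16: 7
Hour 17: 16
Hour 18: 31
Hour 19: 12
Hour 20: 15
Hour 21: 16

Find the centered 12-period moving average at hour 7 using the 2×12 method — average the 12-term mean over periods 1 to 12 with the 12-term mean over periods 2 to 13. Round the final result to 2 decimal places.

34.04

Sum over 1–12: 21 + 58 + 50 + 19 + 27 + 8 + 7 + 25 + 58 + 24 + 52 + 44 = 393
Sum over 2–13: 58 + 50 + 19 + 27 + 8 + 7 + 25 + 58 + 24 + 52 + 44 + 52 = 424
CMA at t=7 = (393 + 424) / (2·12) = 817 / 24 = 34.04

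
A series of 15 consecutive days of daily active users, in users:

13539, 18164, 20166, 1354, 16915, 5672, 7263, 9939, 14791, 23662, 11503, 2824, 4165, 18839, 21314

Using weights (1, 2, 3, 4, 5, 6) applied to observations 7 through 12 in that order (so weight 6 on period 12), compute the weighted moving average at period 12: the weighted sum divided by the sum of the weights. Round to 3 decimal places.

11458.143

Weighted sum: 1·7263 + 2·9939 + 3·14791 + 4·23662 + 5·11503 + 6·2824 = 7263 + 19878 + 44373 + 94648 + 57515 + 16944 = 240621
Weight total: 1 + 2 + 3 + 4 + 5 + 6 = 21
WMA = 240621 / 21 = 11458.143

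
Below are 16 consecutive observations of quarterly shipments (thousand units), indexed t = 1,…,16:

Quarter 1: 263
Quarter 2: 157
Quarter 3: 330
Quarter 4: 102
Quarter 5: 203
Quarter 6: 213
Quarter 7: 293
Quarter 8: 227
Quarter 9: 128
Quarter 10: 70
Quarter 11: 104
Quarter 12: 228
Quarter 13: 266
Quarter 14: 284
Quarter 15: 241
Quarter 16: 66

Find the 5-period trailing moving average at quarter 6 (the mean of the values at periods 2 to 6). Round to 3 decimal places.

201.000

Sum of periods 2–6: 157 + 330 + 102 + 203 + 213 = 1005
Divide by 5: 1005 / 5 = 201.000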